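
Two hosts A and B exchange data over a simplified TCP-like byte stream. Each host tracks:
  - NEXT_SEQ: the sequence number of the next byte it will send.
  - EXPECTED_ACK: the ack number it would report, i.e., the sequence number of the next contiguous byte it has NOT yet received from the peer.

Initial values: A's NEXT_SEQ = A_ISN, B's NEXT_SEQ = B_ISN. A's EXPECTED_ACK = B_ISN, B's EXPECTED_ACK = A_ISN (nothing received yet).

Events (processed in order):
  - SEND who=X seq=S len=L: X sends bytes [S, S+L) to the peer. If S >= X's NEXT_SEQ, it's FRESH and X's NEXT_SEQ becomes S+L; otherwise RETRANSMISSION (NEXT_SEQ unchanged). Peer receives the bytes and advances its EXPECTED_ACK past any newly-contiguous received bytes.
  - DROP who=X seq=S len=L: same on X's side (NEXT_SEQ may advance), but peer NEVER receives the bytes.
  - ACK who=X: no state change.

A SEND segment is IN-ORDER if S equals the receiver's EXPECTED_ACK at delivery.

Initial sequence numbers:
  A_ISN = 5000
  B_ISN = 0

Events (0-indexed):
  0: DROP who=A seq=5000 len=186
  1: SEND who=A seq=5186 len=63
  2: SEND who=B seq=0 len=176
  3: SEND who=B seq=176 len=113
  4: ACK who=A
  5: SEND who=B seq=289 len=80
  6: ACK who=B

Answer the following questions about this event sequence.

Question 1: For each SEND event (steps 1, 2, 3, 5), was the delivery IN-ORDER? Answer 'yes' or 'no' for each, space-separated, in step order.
Step 1: SEND seq=5186 -> out-of-order
Step 2: SEND seq=0 -> in-order
Step 3: SEND seq=176 -> in-order
Step 5: SEND seq=289 -> in-order

Answer: no yes yes yes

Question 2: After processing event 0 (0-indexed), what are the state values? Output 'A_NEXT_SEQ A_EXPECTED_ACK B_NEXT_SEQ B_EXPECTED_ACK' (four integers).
After event 0: A_seq=5186 A_ack=0 B_seq=0 B_ack=5000

5186 0 0 5000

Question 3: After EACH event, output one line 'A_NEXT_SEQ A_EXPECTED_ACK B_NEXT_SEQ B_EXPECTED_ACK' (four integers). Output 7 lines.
5186 0 0 5000
5249 0 0 5000
5249 176 176 5000
5249 289 289 5000
5249 289 289 5000
5249 369 369 5000
5249 369 369 5000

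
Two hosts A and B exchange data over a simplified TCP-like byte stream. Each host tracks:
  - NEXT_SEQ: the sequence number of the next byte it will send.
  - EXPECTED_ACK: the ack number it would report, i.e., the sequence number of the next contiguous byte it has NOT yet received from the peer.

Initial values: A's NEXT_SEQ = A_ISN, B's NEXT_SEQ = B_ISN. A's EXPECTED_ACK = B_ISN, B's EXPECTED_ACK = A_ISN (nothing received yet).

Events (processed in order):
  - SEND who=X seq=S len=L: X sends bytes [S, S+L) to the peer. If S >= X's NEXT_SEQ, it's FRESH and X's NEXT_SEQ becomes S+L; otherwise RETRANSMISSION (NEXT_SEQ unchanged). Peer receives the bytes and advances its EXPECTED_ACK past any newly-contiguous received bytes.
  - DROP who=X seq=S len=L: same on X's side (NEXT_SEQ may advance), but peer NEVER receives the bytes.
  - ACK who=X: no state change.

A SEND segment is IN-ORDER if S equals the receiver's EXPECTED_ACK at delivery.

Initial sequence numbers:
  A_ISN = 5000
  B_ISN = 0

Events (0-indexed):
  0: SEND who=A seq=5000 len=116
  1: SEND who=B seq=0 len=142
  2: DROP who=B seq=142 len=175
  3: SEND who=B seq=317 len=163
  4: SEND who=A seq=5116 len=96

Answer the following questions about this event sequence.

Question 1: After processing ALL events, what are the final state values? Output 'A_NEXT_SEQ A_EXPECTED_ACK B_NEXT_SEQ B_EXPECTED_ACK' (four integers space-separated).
After event 0: A_seq=5116 A_ack=0 B_seq=0 B_ack=5116
After event 1: A_seq=5116 A_ack=142 B_seq=142 B_ack=5116
After event 2: A_seq=5116 A_ack=142 B_seq=317 B_ack=5116
After event 3: A_seq=5116 A_ack=142 B_seq=480 B_ack=5116
After event 4: A_seq=5212 A_ack=142 B_seq=480 B_ack=5212

Answer: 5212 142 480 5212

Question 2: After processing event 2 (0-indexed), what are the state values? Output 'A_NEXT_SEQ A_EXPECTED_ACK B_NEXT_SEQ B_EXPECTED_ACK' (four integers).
After event 0: A_seq=5116 A_ack=0 B_seq=0 B_ack=5116
After event 1: A_seq=5116 A_ack=142 B_seq=142 B_ack=5116
After event 2: A_seq=5116 A_ack=142 B_seq=317 B_ack=5116

5116 142 317 5116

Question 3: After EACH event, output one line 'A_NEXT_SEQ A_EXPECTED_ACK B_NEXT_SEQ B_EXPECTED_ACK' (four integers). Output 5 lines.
5116 0 0 5116
5116 142 142 5116
5116 142 317 5116
5116 142 480 5116
5212 142 480 5212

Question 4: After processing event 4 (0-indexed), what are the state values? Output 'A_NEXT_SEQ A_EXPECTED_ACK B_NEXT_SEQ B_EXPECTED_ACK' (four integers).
After event 0: A_seq=5116 A_ack=0 B_seq=0 B_ack=5116
After event 1: A_seq=5116 A_ack=142 B_seq=142 B_ack=5116
After event 2: A_seq=5116 A_ack=142 B_seq=317 B_ack=5116
After event 3: A_seq=5116 A_ack=142 B_seq=480 B_ack=5116
After event 4: A_seq=5212 A_ack=142 B_seq=480 B_ack=5212

5212 142 480 5212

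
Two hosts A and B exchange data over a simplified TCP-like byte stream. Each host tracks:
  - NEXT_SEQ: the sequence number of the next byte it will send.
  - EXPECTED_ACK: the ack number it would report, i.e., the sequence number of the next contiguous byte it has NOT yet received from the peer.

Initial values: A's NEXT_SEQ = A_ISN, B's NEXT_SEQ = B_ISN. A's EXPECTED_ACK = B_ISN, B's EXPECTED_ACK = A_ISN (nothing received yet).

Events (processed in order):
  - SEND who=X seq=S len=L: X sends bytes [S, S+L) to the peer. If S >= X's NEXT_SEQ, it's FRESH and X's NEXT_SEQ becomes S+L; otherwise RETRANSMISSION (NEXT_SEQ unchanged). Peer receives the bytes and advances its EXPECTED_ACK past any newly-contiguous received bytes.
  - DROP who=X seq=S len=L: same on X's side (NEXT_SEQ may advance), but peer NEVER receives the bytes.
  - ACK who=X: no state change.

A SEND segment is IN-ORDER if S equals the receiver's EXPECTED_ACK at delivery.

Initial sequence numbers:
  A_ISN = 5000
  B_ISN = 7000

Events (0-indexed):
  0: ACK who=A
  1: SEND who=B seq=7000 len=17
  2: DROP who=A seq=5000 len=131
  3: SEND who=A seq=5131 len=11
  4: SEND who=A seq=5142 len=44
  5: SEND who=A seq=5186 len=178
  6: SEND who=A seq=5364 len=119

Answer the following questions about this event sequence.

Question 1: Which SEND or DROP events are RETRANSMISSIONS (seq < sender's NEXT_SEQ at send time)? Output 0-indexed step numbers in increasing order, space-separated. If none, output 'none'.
Step 1: SEND seq=7000 -> fresh
Step 2: DROP seq=5000 -> fresh
Step 3: SEND seq=5131 -> fresh
Step 4: SEND seq=5142 -> fresh
Step 5: SEND seq=5186 -> fresh
Step 6: SEND seq=5364 -> fresh

Answer: none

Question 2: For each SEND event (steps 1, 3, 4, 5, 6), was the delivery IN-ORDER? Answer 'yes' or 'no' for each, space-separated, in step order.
Answer: yes no no no no

Derivation:
Step 1: SEND seq=7000 -> in-order
Step 3: SEND seq=5131 -> out-of-order
Step 4: SEND seq=5142 -> out-of-order
Step 5: SEND seq=5186 -> out-of-order
Step 6: SEND seq=5364 -> out-of-order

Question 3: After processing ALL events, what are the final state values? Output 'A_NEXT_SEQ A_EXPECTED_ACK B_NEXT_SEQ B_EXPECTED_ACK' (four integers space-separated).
After event 0: A_seq=5000 A_ack=7000 B_seq=7000 B_ack=5000
After event 1: A_seq=5000 A_ack=7017 B_seq=7017 B_ack=5000
After event 2: A_seq=5131 A_ack=7017 B_seq=7017 B_ack=5000
After event 3: A_seq=5142 A_ack=7017 B_seq=7017 B_ack=5000
After event 4: A_seq=5186 A_ack=7017 B_seq=7017 B_ack=5000
After event 5: A_seq=5364 A_ack=7017 B_seq=7017 B_ack=5000
After event 6: A_seq=5483 A_ack=7017 B_seq=7017 B_ack=5000

Answer: 5483 7017 7017 5000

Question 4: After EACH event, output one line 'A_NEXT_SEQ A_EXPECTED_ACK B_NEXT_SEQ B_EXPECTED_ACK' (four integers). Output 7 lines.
5000 7000 7000 5000
5000 7017 7017 5000
5131 7017 7017 5000
5142 7017 7017 5000
5186 7017 7017 5000
5364 7017 7017 5000
5483 7017 7017 5000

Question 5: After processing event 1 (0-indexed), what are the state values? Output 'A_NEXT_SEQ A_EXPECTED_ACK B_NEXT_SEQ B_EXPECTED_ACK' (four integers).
After event 0: A_seq=5000 A_ack=7000 B_seq=7000 B_ack=5000
After event 1: A_seq=5000 A_ack=7017 B_seq=7017 B_ack=5000

5000 7017 7017 5000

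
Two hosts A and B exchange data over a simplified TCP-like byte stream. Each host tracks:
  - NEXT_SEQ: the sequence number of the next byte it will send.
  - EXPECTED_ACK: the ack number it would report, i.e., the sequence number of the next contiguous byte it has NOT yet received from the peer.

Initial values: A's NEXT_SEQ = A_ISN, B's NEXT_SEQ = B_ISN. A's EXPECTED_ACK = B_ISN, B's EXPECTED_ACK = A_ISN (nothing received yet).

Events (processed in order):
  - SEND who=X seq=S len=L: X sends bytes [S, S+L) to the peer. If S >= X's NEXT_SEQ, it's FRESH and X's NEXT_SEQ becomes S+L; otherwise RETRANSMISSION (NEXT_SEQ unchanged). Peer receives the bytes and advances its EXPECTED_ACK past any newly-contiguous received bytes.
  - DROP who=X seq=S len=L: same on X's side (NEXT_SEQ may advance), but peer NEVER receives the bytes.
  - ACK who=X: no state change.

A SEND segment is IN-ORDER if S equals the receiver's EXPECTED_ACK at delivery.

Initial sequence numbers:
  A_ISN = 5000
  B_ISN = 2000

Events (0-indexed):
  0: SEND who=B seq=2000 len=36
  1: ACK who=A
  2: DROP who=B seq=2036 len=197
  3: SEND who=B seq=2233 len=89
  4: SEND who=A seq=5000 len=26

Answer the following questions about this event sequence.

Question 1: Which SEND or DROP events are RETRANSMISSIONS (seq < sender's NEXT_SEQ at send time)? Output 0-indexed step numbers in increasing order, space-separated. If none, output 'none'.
Answer: none

Derivation:
Step 0: SEND seq=2000 -> fresh
Step 2: DROP seq=2036 -> fresh
Step 3: SEND seq=2233 -> fresh
Step 4: SEND seq=5000 -> fresh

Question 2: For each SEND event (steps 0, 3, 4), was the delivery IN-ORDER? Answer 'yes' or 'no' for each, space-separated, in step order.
Answer: yes no yes

Derivation:
Step 0: SEND seq=2000 -> in-order
Step 3: SEND seq=2233 -> out-of-order
Step 4: SEND seq=5000 -> in-order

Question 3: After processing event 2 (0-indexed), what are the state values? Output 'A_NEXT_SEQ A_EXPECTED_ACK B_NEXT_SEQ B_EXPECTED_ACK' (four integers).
After event 0: A_seq=5000 A_ack=2036 B_seq=2036 B_ack=5000
After event 1: A_seq=5000 A_ack=2036 B_seq=2036 B_ack=5000
After event 2: A_seq=5000 A_ack=2036 B_seq=2233 B_ack=5000

5000 2036 2233 5000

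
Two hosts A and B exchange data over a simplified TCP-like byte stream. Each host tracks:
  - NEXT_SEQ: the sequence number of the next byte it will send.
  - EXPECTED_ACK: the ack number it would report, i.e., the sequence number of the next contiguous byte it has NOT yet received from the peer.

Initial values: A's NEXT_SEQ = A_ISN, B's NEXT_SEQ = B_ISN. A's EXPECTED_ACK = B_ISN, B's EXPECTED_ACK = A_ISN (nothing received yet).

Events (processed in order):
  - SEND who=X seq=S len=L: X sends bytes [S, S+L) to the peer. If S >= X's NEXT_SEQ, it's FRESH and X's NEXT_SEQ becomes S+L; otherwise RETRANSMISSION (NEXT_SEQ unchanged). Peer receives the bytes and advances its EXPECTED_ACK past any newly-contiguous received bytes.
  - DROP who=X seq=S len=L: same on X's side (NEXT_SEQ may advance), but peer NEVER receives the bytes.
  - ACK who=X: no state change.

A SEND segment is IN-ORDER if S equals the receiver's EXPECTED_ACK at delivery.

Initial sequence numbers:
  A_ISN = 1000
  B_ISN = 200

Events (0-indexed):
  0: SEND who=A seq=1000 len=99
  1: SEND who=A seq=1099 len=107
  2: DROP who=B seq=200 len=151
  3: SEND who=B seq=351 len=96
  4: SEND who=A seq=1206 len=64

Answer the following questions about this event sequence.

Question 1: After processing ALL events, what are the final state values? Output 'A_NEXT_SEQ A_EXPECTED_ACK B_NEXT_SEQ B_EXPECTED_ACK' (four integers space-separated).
After event 0: A_seq=1099 A_ack=200 B_seq=200 B_ack=1099
After event 1: A_seq=1206 A_ack=200 B_seq=200 B_ack=1206
After event 2: A_seq=1206 A_ack=200 B_seq=351 B_ack=1206
After event 3: A_seq=1206 A_ack=200 B_seq=447 B_ack=1206
After event 4: A_seq=1270 A_ack=200 B_seq=447 B_ack=1270

Answer: 1270 200 447 1270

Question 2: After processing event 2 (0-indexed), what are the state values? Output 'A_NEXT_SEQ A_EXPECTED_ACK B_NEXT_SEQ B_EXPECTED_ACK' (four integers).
After event 0: A_seq=1099 A_ack=200 B_seq=200 B_ack=1099
After event 1: A_seq=1206 A_ack=200 B_seq=200 B_ack=1206
After event 2: A_seq=1206 A_ack=200 B_seq=351 B_ack=1206

1206 200 351 1206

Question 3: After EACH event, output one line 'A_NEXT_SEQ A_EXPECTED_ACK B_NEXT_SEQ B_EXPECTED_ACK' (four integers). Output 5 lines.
1099 200 200 1099
1206 200 200 1206
1206 200 351 1206
1206 200 447 1206
1270 200 447 1270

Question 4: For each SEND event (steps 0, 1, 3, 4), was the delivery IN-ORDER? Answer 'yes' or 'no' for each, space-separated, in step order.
Answer: yes yes no yes

Derivation:
Step 0: SEND seq=1000 -> in-order
Step 1: SEND seq=1099 -> in-order
Step 3: SEND seq=351 -> out-of-order
Step 4: SEND seq=1206 -> in-order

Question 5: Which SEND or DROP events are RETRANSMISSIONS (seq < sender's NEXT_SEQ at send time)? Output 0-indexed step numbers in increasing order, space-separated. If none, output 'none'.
Step 0: SEND seq=1000 -> fresh
Step 1: SEND seq=1099 -> fresh
Step 2: DROP seq=200 -> fresh
Step 3: SEND seq=351 -> fresh
Step 4: SEND seq=1206 -> fresh

Answer: none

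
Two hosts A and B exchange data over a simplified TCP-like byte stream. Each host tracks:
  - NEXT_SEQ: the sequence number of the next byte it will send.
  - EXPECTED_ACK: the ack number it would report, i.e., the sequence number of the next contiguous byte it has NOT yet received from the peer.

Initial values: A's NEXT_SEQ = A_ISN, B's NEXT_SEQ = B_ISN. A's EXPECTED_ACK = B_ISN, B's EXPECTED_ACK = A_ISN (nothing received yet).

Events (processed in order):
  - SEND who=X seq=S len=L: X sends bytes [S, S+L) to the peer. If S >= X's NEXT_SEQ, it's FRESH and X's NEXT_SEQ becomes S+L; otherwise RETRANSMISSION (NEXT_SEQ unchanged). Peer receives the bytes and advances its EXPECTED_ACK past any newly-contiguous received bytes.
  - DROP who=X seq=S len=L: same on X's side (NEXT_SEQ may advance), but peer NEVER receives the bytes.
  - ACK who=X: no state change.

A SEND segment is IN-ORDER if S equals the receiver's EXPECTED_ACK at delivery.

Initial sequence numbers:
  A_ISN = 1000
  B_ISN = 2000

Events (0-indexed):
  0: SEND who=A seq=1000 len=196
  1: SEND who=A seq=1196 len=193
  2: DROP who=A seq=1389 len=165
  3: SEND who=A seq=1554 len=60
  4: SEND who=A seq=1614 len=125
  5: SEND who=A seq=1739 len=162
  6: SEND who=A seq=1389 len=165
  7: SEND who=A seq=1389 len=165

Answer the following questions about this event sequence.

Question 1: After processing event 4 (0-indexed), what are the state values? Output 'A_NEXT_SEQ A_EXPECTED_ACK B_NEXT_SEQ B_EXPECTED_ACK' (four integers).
After event 0: A_seq=1196 A_ack=2000 B_seq=2000 B_ack=1196
After event 1: A_seq=1389 A_ack=2000 B_seq=2000 B_ack=1389
After event 2: A_seq=1554 A_ack=2000 B_seq=2000 B_ack=1389
After event 3: A_seq=1614 A_ack=2000 B_seq=2000 B_ack=1389
After event 4: A_seq=1739 A_ack=2000 B_seq=2000 B_ack=1389

1739 2000 2000 1389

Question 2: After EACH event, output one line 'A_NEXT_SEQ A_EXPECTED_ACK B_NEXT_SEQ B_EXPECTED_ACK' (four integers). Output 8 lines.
1196 2000 2000 1196
1389 2000 2000 1389
1554 2000 2000 1389
1614 2000 2000 1389
1739 2000 2000 1389
1901 2000 2000 1389
1901 2000 2000 1901
1901 2000 2000 1901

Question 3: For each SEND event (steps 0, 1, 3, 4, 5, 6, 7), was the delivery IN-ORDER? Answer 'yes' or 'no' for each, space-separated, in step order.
Answer: yes yes no no no yes no

Derivation:
Step 0: SEND seq=1000 -> in-order
Step 1: SEND seq=1196 -> in-order
Step 3: SEND seq=1554 -> out-of-order
Step 4: SEND seq=1614 -> out-of-order
Step 5: SEND seq=1739 -> out-of-order
Step 6: SEND seq=1389 -> in-order
Step 7: SEND seq=1389 -> out-of-order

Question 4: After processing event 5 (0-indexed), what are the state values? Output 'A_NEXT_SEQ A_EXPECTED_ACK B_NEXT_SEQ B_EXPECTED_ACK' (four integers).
After event 0: A_seq=1196 A_ack=2000 B_seq=2000 B_ack=1196
After event 1: A_seq=1389 A_ack=2000 B_seq=2000 B_ack=1389
After event 2: A_seq=1554 A_ack=2000 B_seq=2000 B_ack=1389
After event 3: A_seq=1614 A_ack=2000 B_seq=2000 B_ack=1389
After event 4: A_seq=1739 A_ack=2000 B_seq=2000 B_ack=1389
After event 5: A_seq=1901 A_ack=2000 B_seq=2000 B_ack=1389

1901 2000 2000 1389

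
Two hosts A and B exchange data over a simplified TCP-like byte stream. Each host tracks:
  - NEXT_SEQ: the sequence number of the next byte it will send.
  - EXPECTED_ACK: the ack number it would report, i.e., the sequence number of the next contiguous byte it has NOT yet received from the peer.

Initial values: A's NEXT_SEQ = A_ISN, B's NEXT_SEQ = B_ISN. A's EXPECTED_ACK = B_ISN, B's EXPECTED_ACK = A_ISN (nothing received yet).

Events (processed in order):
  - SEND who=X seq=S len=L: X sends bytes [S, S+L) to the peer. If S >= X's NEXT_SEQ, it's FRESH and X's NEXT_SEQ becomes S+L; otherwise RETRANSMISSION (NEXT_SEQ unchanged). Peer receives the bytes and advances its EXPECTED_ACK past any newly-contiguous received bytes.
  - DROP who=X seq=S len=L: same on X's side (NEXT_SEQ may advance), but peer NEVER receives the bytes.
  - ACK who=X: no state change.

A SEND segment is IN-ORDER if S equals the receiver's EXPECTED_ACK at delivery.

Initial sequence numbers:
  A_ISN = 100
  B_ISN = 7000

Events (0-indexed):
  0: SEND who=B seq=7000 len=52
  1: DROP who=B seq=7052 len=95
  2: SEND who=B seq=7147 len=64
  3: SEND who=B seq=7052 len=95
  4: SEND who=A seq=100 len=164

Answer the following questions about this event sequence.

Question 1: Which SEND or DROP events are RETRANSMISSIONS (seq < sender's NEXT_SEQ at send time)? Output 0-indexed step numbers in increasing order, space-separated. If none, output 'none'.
Answer: 3

Derivation:
Step 0: SEND seq=7000 -> fresh
Step 1: DROP seq=7052 -> fresh
Step 2: SEND seq=7147 -> fresh
Step 3: SEND seq=7052 -> retransmit
Step 4: SEND seq=100 -> fresh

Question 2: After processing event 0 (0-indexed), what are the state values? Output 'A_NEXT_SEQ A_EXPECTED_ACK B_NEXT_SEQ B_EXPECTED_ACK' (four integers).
After event 0: A_seq=100 A_ack=7052 B_seq=7052 B_ack=100

100 7052 7052 100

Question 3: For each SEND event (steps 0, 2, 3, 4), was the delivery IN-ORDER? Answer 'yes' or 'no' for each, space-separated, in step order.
Answer: yes no yes yes

Derivation:
Step 0: SEND seq=7000 -> in-order
Step 2: SEND seq=7147 -> out-of-order
Step 3: SEND seq=7052 -> in-order
Step 4: SEND seq=100 -> in-order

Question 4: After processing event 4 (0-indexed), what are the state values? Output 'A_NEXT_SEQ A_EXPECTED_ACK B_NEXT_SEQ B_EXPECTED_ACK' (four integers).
After event 0: A_seq=100 A_ack=7052 B_seq=7052 B_ack=100
After event 1: A_seq=100 A_ack=7052 B_seq=7147 B_ack=100
After event 2: A_seq=100 A_ack=7052 B_seq=7211 B_ack=100
After event 3: A_seq=100 A_ack=7211 B_seq=7211 B_ack=100
After event 4: A_seq=264 A_ack=7211 B_seq=7211 B_ack=264

264 7211 7211 264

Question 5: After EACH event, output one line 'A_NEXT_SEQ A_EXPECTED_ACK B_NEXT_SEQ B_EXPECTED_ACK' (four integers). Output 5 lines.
100 7052 7052 100
100 7052 7147 100
100 7052 7211 100
100 7211 7211 100
264 7211 7211 264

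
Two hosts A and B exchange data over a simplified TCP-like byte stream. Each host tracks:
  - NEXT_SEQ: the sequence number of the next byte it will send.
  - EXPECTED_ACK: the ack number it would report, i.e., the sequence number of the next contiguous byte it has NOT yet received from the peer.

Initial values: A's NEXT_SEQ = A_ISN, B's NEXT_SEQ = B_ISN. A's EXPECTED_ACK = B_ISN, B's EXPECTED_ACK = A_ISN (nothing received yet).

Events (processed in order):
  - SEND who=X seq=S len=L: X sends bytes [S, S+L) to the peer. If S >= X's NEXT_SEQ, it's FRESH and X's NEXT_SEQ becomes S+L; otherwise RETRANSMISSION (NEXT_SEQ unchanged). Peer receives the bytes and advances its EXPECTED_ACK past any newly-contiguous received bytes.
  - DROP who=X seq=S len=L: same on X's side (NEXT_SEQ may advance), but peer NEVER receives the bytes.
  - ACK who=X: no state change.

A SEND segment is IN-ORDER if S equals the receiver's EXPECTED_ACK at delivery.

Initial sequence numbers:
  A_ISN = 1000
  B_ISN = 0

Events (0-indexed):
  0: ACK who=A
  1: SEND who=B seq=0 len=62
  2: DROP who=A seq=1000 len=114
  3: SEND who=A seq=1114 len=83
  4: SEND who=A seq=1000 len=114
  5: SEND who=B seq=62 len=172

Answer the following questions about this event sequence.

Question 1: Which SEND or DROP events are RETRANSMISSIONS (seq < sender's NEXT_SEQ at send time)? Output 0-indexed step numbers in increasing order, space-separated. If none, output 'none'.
Step 1: SEND seq=0 -> fresh
Step 2: DROP seq=1000 -> fresh
Step 3: SEND seq=1114 -> fresh
Step 4: SEND seq=1000 -> retransmit
Step 5: SEND seq=62 -> fresh

Answer: 4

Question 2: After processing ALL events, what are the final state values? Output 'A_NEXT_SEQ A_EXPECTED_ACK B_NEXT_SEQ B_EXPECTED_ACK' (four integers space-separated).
Answer: 1197 234 234 1197

Derivation:
After event 0: A_seq=1000 A_ack=0 B_seq=0 B_ack=1000
After event 1: A_seq=1000 A_ack=62 B_seq=62 B_ack=1000
After event 2: A_seq=1114 A_ack=62 B_seq=62 B_ack=1000
After event 3: A_seq=1197 A_ack=62 B_seq=62 B_ack=1000
After event 4: A_seq=1197 A_ack=62 B_seq=62 B_ack=1197
After event 5: A_seq=1197 A_ack=234 B_seq=234 B_ack=1197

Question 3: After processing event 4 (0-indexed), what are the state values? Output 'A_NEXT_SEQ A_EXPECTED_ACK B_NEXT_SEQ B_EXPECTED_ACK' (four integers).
After event 0: A_seq=1000 A_ack=0 B_seq=0 B_ack=1000
After event 1: A_seq=1000 A_ack=62 B_seq=62 B_ack=1000
After event 2: A_seq=1114 A_ack=62 B_seq=62 B_ack=1000
After event 3: A_seq=1197 A_ack=62 B_seq=62 B_ack=1000
After event 4: A_seq=1197 A_ack=62 B_seq=62 B_ack=1197

1197 62 62 1197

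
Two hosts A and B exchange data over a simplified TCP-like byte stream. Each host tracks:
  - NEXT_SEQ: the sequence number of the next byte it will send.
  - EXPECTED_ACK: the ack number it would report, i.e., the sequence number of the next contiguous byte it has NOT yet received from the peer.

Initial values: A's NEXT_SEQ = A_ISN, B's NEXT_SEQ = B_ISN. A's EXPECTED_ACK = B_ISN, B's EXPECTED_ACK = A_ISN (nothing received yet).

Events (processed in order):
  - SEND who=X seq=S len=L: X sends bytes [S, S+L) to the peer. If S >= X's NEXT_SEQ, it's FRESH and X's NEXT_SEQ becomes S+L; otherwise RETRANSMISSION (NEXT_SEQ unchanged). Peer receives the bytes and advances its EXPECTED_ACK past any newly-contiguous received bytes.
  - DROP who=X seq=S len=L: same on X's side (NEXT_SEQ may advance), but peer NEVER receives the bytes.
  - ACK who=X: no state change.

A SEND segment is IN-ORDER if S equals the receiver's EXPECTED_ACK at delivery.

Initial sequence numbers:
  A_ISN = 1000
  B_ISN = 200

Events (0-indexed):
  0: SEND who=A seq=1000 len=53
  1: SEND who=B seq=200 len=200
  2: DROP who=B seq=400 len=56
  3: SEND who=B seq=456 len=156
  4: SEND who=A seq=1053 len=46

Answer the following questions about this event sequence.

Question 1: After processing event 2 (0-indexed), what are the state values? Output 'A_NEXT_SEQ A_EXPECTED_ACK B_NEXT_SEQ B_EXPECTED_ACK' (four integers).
After event 0: A_seq=1053 A_ack=200 B_seq=200 B_ack=1053
After event 1: A_seq=1053 A_ack=400 B_seq=400 B_ack=1053
After event 2: A_seq=1053 A_ack=400 B_seq=456 B_ack=1053

1053 400 456 1053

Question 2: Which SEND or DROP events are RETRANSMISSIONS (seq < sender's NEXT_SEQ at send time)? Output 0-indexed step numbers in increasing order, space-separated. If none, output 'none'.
Step 0: SEND seq=1000 -> fresh
Step 1: SEND seq=200 -> fresh
Step 2: DROP seq=400 -> fresh
Step 3: SEND seq=456 -> fresh
Step 4: SEND seq=1053 -> fresh

Answer: none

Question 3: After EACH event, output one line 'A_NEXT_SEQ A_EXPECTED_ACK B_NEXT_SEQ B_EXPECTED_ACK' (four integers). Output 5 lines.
1053 200 200 1053
1053 400 400 1053
1053 400 456 1053
1053 400 612 1053
1099 400 612 1099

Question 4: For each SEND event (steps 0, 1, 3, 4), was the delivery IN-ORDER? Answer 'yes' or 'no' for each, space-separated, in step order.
Step 0: SEND seq=1000 -> in-order
Step 1: SEND seq=200 -> in-order
Step 3: SEND seq=456 -> out-of-order
Step 4: SEND seq=1053 -> in-order

Answer: yes yes no yes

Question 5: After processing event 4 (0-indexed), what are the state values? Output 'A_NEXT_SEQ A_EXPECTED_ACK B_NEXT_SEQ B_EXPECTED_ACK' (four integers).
After event 0: A_seq=1053 A_ack=200 B_seq=200 B_ack=1053
After event 1: A_seq=1053 A_ack=400 B_seq=400 B_ack=1053
After event 2: A_seq=1053 A_ack=400 B_seq=456 B_ack=1053
After event 3: A_seq=1053 A_ack=400 B_seq=612 B_ack=1053
After event 4: A_seq=1099 A_ack=400 B_seq=612 B_ack=1099

1099 400 612 1099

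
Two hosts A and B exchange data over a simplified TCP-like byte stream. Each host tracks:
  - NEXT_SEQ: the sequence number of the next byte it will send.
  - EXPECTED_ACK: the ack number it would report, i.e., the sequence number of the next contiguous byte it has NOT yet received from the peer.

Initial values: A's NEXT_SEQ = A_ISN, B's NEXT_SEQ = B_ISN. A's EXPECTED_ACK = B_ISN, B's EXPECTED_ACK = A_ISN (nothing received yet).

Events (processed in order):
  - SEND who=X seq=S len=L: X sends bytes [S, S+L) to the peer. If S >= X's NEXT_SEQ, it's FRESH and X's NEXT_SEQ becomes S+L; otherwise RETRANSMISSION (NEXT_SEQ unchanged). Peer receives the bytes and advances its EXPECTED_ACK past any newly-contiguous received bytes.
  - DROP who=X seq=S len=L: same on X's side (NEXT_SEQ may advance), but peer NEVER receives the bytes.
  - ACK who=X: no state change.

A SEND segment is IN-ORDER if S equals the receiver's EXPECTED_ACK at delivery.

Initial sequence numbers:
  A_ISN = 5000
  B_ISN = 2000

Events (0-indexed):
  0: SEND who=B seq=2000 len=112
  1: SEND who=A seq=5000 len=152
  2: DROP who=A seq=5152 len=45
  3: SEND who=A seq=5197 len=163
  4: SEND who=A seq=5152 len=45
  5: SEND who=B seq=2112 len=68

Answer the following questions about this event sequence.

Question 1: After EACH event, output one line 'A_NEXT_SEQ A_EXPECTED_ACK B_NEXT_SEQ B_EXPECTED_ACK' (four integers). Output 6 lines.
5000 2112 2112 5000
5152 2112 2112 5152
5197 2112 2112 5152
5360 2112 2112 5152
5360 2112 2112 5360
5360 2180 2180 5360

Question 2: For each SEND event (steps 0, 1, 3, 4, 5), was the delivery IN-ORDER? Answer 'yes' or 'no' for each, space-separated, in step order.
Answer: yes yes no yes yes

Derivation:
Step 0: SEND seq=2000 -> in-order
Step 1: SEND seq=5000 -> in-order
Step 3: SEND seq=5197 -> out-of-order
Step 4: SEND seq=5152 -> in-order
Step 5: SEND seq=2112 -> in-order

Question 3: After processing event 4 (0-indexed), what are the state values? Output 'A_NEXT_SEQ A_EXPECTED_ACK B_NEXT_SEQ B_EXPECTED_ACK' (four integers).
After event 0: A_seq=5000 A_ack=2112 B_seq=2112 B_ack=5000
After event 1: A_seq=5152 A_ack=2112 B_seq=2112 B_ack=5152
After event 2: A_seq=5197 A_ack=2112 B_seq=2112 B_ack=5152
After event 3: A_seq=5360 A_ack=2112 B_seq=2112 B_ack=5152
After event 4: A_seq=5360 A_ack=2112 B_seq=2112 B_ack=5360

5360 2112 2112 5360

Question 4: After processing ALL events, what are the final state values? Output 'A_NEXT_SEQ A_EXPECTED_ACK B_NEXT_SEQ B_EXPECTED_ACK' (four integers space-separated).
Answer: 5360 2180 2180 5360

Derivation:
After event 0: A_seq=5000 A_ack=2112 B_seq=2112 B_ack=5000
After event 1: A_seq=5152 A_ack=2112 B_seq=2112 B_ack=5152
After event 2: A_seq=5197 A_ack=2112 B_seq=2112 B_ack=5152
After event 3: A_seq=5360 A_ack=2112 B_seq=2112 B_ack=5152
After event 4: A_seq=5360 A_ack=2112 B_seq=2112 B_ack=5360
After event 5: A_seq=5360 A_ack=2180 B_seq=2180 B_ack=5360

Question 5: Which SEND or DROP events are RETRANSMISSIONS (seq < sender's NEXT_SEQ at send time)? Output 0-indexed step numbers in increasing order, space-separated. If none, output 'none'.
Step 0: SEND seq=2000 -> fresh
Step 1: SEND seq=5000 -> fresh
Step 2: DROP seq=5152 -> fresh
Step 3: SEND seq=5197 -> fresh
Step 4: SEND seq=5152 -> retransmit
Step 5: SEND seq=2112 -> fresh

Answer: 4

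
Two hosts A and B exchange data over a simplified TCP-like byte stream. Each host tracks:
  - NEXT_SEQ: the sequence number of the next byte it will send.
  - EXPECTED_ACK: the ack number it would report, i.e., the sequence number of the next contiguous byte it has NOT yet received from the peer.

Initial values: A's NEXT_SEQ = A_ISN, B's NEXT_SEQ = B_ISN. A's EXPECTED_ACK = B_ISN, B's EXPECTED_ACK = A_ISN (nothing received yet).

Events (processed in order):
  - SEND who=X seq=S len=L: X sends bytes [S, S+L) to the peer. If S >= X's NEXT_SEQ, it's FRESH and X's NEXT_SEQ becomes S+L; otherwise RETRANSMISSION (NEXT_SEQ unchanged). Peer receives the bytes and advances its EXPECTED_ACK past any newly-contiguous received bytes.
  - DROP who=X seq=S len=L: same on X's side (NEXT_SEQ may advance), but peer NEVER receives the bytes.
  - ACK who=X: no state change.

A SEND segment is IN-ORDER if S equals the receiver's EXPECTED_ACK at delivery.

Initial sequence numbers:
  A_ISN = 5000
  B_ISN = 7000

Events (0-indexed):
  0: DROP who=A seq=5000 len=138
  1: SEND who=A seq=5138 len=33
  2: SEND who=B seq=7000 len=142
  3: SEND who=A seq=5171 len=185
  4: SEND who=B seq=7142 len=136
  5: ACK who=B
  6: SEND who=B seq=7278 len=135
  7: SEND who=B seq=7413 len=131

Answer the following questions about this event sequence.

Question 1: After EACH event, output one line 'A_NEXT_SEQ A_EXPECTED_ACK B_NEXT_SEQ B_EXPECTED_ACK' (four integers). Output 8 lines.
5138 7000 7000 5000
5171 7000 7000 5000
5171 7142 7142 5000
5356 7142 7142 5000
5356 7278 7278 5000
5356 7278 7278 5000
5356 7413 7413 5000
5356 7544 7544 5000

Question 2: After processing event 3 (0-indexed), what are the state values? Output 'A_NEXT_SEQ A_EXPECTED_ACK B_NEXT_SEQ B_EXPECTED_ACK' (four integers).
After event 0: A_seq=5138 A_ack=7000 B_seq=7000 B_ack=5000
After event 1: A_seq=5171 A_ack=7000 B_seq=7000 B_ack=5000
After event 2: A_seq=5171 A_ack=7142 B_seq=7142 B_ack=5000
After event 3: A_seq=5356 A_ack=7142 B_seq=7142 B_ack=5000

5356 7142 7142 5000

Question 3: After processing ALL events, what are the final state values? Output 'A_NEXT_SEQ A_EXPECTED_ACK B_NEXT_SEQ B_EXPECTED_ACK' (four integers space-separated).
Answer: 5356 7544 7544 5000

Derivation:
After event 0: A_seq=5138 A_ack=7000 B_seq=7000 B_ack=5000
After event 1: A_seq=5171 A_ack=7000 B_seq=7000 B_ack=5000
After event 2: A_seq=5171 A_ack=7142 B_seq=7142 B_ack=5000
After event 3: A_seq=5356 A_ack=7142 B_seq=7142 B_ack=5000
After event 4: A_seq=5356 A_ack=7278 B_seq=7278 B_ack=5000
After event 5: A_seq=5356 A_ack=7278 B_seq=7278 B_ack=5000
After event 6: A_seq=5356 A_ack=7413 B_seq=7413 B_ack=5000
After event 7: A_seq=5356 A_ack=7544 B_seq=7544 B_ack=5000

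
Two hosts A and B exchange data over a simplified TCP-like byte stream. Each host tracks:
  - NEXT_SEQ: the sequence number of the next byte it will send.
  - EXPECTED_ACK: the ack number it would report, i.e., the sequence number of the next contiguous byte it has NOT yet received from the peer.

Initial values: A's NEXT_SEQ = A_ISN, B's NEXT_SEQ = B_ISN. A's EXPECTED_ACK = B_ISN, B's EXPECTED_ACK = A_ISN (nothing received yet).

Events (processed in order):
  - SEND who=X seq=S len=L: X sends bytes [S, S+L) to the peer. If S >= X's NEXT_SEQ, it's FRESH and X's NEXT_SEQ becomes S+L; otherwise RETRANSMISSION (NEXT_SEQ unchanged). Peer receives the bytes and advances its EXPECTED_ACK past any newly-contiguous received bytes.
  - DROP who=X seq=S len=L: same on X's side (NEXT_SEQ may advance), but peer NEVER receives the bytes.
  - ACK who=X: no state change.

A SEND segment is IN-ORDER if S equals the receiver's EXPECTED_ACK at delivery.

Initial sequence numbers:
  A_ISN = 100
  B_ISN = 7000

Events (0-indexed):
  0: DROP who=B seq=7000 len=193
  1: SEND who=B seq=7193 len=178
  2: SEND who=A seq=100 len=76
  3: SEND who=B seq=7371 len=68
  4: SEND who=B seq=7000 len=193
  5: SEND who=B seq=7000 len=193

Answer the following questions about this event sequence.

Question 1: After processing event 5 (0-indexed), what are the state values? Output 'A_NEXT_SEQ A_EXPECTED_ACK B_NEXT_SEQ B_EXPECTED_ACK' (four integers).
After event 0: A_seq=100 A_ack=7000 B_seq=7193 B_ack=100
After event 1: A_seq=100 A_ack=7000 B_seq=7371 B_ack=100
After event 2: A_seq=176 A_ack=7000 B_seq=7371 B_ack=176
After event 3: A_seq=176 A_ack=7000 B_seq=7439 B_ack=176
After event 4: A_seq=176 A_ack=7439 B_seq=7439 B_ack=176
After event 5: A_seq=176 A_ack=7439 B_seq=7439 B_ack=176

176 7439 7439 176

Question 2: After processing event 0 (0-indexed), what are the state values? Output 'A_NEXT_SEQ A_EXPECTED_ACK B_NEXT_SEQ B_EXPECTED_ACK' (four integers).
After event 0: A_seq=100 A_ack=7000 B_seq=7193 B_ack=100

100 7000 7193 100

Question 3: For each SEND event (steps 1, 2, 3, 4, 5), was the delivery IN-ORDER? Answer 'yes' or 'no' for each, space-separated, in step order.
Answer: no yes no yes no

Derivation:
Step 1: SEND seq=7193 -> out-of-order
Step 2: SEND seq=100 -> in-order
Step 3: SEND seq=7371 -> out-of-order
Step 4: SEND seq=7000 -> in-order
Step 5: SEND seq=7000 -> out-of-order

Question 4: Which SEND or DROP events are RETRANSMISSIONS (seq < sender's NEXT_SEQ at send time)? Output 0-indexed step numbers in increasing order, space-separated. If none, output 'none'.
Answer: 4 5

Derivation:
Step 0: DROP seq=7000 -> fresh
Step 1: SEND seq=7193 -> fresh
Step 2: SEND seq=100 -> fresh
Step 3: SEND seq=7371 -> fresh
Step 4: SEND seq=7000 -> retransmit
Step 5: SEND seq=7000 -> retransmit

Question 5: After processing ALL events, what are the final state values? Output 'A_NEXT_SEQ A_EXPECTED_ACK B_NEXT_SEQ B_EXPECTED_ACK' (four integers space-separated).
After event 0: A_seq=100 A_ack=7000 B_seq=7193 B_ack=100
After event 1: A_seq=100 A_ack=7000 B_seq=7371 B_ack=100
After event 2: A_seq=176 A_ack=7000 B_seq=7371 B_ack=176
After event 3: A_seq=176 A_ack=7000 B_seq=7439 B_ack=176
After event 4: A_seq=176 A_ack=7439 B_seq=7439 B_ack=176
After event 5: A_seq=176 A_ack=7439 B_seq=7439 B_ack=176

Answer: 176 7439 7439 176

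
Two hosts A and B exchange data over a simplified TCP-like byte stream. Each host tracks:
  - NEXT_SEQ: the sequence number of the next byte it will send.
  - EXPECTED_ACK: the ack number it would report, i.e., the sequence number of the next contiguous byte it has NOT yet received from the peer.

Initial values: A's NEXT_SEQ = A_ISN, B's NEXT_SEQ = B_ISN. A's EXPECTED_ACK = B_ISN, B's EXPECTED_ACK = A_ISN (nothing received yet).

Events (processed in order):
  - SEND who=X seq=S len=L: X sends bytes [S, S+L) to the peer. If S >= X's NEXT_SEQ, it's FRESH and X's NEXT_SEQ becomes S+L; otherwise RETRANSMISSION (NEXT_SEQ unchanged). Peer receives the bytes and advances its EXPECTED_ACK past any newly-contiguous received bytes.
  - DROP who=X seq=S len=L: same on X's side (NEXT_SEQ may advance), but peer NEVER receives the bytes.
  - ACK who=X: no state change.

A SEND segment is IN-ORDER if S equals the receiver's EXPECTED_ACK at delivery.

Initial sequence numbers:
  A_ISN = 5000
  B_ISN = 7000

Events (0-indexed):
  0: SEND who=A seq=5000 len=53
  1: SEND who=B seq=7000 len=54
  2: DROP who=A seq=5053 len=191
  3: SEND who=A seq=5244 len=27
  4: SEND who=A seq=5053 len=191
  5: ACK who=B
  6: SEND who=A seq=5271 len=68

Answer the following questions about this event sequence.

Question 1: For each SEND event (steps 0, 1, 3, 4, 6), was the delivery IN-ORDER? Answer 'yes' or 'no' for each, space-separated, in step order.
Step 0: SEND seq=5000 -> in-order
Step 1: SEND seq=7000 -> in-order
Step 3: SEND seq=5244 -> out-of-order
Step 4: SEND seq=5053 -> in-order
Step 6: SEND seq=5271 -> in-order

Answer: yes yes no yes yes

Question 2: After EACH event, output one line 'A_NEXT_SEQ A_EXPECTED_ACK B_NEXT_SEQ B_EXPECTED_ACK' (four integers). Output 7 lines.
5053 7000 7000 5053
5053 7054 7054 5053
5244 7054 7054 5053
5271 7054 7054 5053
5271 7054 7054 5271
5271 7054 7054 5271
5339 7054 7054 5339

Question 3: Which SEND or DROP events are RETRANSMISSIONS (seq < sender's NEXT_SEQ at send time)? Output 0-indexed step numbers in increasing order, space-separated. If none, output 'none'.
Step 0: SEND seq=5000 -> fresh
Step 1: SEND seq=7000 -> fresh
Step 2: DROP seq=5053 -> fresh
Step 3: SEND seq=5244 -> fresh
Step 4: SEND seq=5053 -> retransmit
Step 6: SEND seq=5271 -> fresh

Answer: 4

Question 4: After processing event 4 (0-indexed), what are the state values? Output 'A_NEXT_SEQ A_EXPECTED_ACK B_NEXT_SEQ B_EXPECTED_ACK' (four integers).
After event 0: A_seq=5053 A_ack=7000 B_seq=7000 B_ack=5053
After event 1: A_seq=5053 A_ack=7054 B_seq=7054 B_ack=5053
After event 2: A_seq=5244 A_ack=7054 B_seq=7054 B_ack=5053
After event 3: A_seq=5271 A_ack=7054 B_seq=7054 B_ack=5053
After event 4: A_seq=5271 A_ack=7054 B_seq=7054 B_ack=5271

5271 7054 7054 5271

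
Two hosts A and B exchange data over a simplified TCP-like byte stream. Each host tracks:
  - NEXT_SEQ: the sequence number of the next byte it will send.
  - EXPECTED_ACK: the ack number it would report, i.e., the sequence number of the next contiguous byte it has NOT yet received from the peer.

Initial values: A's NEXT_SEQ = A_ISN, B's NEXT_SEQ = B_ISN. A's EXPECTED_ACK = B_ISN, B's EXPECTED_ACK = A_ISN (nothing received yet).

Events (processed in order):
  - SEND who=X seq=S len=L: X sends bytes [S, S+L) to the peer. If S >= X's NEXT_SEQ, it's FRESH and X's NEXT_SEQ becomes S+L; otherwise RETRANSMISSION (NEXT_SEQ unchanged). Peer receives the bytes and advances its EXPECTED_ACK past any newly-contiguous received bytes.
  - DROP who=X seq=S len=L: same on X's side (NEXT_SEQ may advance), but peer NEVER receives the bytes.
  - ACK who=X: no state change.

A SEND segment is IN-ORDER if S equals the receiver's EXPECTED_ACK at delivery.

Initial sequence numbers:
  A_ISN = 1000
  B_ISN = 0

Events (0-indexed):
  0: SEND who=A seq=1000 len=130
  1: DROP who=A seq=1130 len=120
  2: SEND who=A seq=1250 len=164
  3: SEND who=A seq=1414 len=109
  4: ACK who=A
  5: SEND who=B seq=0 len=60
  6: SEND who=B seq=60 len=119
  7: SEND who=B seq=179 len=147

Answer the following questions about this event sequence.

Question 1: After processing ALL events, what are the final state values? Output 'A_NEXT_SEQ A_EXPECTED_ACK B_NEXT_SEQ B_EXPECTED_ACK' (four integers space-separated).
After event 0: A_seq=1130 A_ack=0 B_seq=0 B_ack=1130
After event 1: A_seq=1250 A_ack=0 B_seq=0 B_ack=1130
After event 2: A_seq=1414 A_ack=0 B_seq=0 B_ack=1130
After event 3: A_seq=1523 A_ack=0 B_seq=0 B_ack=1130
After event 4: A_seq=1523 A_ack=0 B_seq=0 B_ack=1130
After event 5: A_seq=1523 A_ack=60 B_seq=60 B_ack=1130
After event 6: A_seq=1523 A_ack=179 B_seq=179 B_ack=1130
After event 7: A_seq=1523 A_ack=326 B_seq=326 B_ack=1130

Answer: 1523 326 326 1130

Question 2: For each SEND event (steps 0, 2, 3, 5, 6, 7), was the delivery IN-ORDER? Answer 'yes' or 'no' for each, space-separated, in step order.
Step 0: SEND seq=1000 -> in-order
Step 2: SEND seq=1250 -> out-of-order
Step 3: SEND seq=1414 -> out-of-order
Step 5: SEND seq=0 -> in-order
Step 6: SEND seq=60 -> in-order
Step 7: SEND seq=179 -> in-order

Answer: yes no no yes yes yes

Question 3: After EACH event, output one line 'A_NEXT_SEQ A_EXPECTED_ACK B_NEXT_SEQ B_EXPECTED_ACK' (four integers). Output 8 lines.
1130 0 0 1130
1250 0 0 1130
1414 0 0 1130
1523 0 0 1130
1523 0 0 1130
1523 60 60 1130
1523 179 179 1130
1523 326 326 1130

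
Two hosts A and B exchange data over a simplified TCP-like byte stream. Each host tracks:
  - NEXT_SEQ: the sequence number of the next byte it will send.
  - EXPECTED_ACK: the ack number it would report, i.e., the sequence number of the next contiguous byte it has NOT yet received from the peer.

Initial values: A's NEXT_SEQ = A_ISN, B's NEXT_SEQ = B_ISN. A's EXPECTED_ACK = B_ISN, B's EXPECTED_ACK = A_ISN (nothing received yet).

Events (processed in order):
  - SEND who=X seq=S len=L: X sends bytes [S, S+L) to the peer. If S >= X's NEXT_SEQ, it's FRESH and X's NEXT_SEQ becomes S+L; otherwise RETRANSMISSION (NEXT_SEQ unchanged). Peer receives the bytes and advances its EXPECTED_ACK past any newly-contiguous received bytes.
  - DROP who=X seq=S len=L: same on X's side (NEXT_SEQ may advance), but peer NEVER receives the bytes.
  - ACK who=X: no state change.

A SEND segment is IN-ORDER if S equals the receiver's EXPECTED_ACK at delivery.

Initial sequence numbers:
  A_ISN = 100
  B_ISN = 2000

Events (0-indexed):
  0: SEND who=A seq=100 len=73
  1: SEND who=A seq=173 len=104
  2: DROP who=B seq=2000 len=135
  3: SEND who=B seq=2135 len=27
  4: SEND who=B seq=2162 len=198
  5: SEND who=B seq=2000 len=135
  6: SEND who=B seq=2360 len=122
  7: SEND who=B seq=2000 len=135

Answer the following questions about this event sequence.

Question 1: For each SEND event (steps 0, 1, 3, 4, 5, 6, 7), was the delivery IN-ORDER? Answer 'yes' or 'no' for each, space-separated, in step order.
Step 0: SEND seq=100 -> in-order
Step 1: SEND seq=173 -> in-order
Step 3: SEND seq=2135 -> out-of-order
Step 4: SEND seq=2162 -> out-of-order
Step 5: SEND seq=2000 -> in-order
Step 6: SEND seq=2360 -> in-order
Step 7: SEND seq=2000 -> out-of-order

Answer: yes yes no no yes yes no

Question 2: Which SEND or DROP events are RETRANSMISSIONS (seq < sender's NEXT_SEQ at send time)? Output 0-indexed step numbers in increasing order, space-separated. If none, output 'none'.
Answer: 5 7

Derivation:
Step 0: SEND seq=100 -> fresh
Step 1: SEND seq=173 -> fresh
Step 2: DROP seq=2000 -> fresh
Step 3: SEND seq=2135 -> fresh
Step 4: SEND seq=2162 -> fresh
Step 5: SEND seq=2000 -> retransmit
Step 6: SEND seq=2360 -> fresh
Step 7: SEND seq=2000 -> retransmit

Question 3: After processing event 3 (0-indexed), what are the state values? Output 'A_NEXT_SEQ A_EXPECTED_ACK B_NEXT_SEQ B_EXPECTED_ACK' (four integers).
After event 0: A_seq=173 A_ack=2000 B_seq=2000 B_ack=173
After event 1: A_seq=277 A_ack=2000 B_seq=2000 B_ack=277
After event 2: A_seq=277 A_ack=2000 B_seq=2135 B_ack=277
After event 3: A_seq=277 A_ack=2000 B_seq=2162 B_ack=277

277 2000 2162 277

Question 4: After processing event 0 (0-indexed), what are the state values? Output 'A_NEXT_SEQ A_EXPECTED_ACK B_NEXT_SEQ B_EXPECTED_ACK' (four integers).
After event 0: A_seq=173 A_ack=2000 B_seq=2000 B_ack=173

173 2000 2000 173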